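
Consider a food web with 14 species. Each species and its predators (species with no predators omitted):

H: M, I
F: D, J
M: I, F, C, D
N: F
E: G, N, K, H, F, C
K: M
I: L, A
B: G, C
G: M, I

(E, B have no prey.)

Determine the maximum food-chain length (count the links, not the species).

4 links

One longest chain: E → G → M → I → L.
It has 5 species and 4 links.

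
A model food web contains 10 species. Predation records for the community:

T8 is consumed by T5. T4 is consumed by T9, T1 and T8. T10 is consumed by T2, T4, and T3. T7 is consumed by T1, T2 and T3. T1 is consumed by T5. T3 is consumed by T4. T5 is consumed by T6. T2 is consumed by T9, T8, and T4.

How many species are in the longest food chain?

One longest chain: T7 → T2 → T4 → T8 → T5 → T6.
It has 6 species and 5 links.

6 species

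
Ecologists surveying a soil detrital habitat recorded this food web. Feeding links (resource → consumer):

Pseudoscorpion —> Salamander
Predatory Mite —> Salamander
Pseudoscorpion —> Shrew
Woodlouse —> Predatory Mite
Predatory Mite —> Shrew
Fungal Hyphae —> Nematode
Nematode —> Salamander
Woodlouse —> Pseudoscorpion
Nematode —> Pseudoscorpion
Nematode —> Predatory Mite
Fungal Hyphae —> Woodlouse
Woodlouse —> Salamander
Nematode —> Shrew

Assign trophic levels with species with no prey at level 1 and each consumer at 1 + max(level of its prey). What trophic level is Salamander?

Fungal Hyphae has no prey (basal) → level 1.
Nematode eats Fungal Hyphae → level 2.
Predatory Mite eats Nematode (level 2); other prey at levels: Woodlouse 2 → level 3.
Salamander eats Predatory Mite (level 3); other prey at levels: Nematode 2, Woodlouse 2, Pseudoscorpion 3 → level 4.

Trophic level 4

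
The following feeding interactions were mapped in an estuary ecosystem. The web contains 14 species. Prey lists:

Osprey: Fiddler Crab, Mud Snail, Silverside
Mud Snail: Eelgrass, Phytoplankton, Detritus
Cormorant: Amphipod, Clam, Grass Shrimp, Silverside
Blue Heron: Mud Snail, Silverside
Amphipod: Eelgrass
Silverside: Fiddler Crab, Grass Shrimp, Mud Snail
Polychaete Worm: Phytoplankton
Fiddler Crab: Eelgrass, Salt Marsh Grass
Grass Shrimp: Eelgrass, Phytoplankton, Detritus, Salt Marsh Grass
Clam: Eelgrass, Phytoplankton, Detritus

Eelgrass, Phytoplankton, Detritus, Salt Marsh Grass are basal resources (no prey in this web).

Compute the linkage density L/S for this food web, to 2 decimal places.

L/S = 1.86

There are L = 26 links among S = 14 species.
L/S = 26/14 = 1.8571 ≈ 1.86.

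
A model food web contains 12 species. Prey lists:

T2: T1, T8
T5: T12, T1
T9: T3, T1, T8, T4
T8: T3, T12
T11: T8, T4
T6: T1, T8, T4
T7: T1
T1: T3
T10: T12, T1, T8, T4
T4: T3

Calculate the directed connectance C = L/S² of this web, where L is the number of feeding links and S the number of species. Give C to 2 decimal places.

The web has S = 12 species and L = 22 feeding links.
C = L / S² = 22 / 144 = 0.1528 ≈ 0.15.

C = 0.15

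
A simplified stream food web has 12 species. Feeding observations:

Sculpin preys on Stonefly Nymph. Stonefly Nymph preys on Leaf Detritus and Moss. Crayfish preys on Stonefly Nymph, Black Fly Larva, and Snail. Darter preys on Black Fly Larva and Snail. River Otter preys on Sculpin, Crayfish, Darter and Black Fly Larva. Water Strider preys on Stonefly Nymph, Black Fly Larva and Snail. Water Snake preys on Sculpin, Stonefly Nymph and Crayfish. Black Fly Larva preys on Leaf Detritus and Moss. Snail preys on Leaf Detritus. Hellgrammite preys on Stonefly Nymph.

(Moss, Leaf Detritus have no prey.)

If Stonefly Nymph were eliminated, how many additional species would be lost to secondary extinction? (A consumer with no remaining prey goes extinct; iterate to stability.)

Remove Stonefly Nymph.
Round 1: Hellgrammite (all prey gone), Sculpin (all prey gone) → extinct.
No further losses. Total secondary extinctions: 2.

2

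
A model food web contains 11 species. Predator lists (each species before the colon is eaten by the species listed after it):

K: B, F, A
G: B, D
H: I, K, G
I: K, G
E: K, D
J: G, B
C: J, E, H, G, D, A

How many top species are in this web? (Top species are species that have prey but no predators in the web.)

Top species (has prey, but nothing eats it): B, F, D, A.
Count: 4.

4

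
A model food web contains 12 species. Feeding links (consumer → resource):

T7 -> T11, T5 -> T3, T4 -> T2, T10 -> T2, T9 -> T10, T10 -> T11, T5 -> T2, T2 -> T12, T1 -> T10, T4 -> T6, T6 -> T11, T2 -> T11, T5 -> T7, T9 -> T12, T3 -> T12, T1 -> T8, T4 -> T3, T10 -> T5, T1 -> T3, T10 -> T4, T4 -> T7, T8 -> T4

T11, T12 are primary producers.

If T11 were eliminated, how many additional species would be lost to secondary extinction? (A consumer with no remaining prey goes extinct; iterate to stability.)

2

Remove T11.
Round 1: T6 (all prey gone), T7 (all prey gone) → extinct.
No further losses. Total secondary extinctions: 2.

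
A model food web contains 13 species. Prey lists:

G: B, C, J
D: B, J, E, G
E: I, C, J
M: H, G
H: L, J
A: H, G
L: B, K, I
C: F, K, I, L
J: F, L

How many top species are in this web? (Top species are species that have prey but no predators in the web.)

Top species (has prey, but nothing eats it): M, A, D.
Count: 3.

3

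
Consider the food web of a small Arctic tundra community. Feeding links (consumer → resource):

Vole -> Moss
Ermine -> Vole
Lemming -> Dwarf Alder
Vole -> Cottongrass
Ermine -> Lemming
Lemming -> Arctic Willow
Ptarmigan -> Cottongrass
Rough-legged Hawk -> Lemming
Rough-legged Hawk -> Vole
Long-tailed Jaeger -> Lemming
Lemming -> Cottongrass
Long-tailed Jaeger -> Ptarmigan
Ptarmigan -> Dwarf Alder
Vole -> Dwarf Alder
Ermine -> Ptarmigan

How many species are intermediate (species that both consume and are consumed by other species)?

Intermediate species (has both prey and predators): Lemming, Vole, Ptarmigan.
Count: 3.

3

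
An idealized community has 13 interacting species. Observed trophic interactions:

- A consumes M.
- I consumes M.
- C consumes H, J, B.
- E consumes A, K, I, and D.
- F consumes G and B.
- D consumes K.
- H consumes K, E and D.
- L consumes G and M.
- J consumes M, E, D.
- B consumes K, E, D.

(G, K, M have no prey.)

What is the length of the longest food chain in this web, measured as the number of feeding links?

One longest chain: M → I → E → J → C.
It has 5 species and 4 links.

4 links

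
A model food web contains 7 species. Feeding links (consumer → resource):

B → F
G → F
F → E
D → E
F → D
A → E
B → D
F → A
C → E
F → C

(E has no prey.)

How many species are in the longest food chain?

4 species

One longest chain: E → D → F → B.
It has 4 species and 3 links.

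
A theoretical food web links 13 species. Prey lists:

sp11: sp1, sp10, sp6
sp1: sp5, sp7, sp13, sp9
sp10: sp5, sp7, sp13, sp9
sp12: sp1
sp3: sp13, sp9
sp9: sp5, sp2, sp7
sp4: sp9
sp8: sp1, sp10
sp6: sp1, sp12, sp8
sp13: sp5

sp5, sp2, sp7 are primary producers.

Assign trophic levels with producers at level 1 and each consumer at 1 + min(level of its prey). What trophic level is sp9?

sp5 is a producer → level 1.
sp9 eats sp5 → level 2.

Trophic level 2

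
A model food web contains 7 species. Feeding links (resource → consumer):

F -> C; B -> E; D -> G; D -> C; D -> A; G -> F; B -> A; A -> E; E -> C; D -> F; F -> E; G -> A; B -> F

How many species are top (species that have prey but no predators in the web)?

Top species (has prey, but nothing eats it): C.
Count: 1.

1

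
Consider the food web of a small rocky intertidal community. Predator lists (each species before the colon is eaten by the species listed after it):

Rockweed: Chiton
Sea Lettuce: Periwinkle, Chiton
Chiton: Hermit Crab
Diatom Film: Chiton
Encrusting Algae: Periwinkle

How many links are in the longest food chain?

One longest chain: Sea Lettuce → Chiton → Hermit Crab.
It has 3 species and 2 links.

2 links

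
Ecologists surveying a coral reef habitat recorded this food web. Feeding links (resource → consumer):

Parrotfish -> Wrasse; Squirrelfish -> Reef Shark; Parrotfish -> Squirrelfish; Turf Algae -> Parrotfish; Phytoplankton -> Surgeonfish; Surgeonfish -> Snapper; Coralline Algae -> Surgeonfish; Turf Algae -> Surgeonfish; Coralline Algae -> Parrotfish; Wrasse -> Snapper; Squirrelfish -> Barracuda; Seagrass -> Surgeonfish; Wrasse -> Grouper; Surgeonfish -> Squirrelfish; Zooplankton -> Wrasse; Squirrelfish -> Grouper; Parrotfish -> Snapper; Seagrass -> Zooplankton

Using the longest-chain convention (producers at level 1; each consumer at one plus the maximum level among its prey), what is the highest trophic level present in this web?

4

Producers (level 1): Seagrass, Turf Algae, Phytoplankton, Coralline Algae.
Turf Algae → Parrotfish → Wrasse → Snapper gives Snapper level 4.
No species has a prey at level 4, so no species reaches level 5.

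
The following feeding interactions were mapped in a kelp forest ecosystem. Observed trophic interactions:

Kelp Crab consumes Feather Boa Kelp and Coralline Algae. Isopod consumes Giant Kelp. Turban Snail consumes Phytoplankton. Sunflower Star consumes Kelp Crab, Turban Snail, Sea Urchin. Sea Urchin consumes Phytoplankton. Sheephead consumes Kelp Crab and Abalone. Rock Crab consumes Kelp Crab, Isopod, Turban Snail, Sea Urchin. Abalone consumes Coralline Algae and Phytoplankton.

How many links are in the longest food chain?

One longest chain: Coralline Algae → Kelp Crab → Rock Crab.
It has 3 species and 2 links.

2 links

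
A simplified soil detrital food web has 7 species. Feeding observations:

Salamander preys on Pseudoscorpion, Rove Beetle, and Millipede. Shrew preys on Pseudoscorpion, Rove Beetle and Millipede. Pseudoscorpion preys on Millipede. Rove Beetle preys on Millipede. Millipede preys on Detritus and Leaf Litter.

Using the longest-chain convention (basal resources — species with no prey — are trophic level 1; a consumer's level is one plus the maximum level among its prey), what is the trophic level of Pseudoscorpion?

Trophic level 3

Leaf Litter has no prey (basal) → level 1.
Millipede eats Leaf Litter (level 1); other prey at levels: Detritus 1 → level 2.
Pseudoscorpion eats Millipede → level 3.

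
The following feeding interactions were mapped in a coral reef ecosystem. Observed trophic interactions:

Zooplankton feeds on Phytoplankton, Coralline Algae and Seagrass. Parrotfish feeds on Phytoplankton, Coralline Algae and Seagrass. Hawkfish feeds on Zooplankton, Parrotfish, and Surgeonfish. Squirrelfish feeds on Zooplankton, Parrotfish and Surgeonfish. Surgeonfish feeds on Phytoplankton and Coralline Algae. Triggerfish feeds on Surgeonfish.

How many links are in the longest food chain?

One longest chain: Seagrass → Parrotfish → Hawkfish.
It has 3 species and 2 links.

2 links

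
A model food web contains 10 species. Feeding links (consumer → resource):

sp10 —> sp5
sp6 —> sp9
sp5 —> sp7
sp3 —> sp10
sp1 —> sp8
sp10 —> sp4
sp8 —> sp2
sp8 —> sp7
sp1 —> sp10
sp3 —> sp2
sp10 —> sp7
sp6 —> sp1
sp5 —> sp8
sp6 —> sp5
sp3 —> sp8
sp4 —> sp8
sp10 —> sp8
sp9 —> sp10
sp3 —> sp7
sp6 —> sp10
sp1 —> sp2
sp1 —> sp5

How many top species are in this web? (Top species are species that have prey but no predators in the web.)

2

Top species (has prey, but nothing eats it): sp3, sp6.
Count: 2.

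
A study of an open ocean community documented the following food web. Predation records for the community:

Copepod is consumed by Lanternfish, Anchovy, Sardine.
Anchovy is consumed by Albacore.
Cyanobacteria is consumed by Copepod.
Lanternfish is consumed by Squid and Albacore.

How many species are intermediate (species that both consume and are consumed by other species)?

3

Intermediate species (has both prey and predators): Copepod, Anchovy, Lanternfish.
Count: 3.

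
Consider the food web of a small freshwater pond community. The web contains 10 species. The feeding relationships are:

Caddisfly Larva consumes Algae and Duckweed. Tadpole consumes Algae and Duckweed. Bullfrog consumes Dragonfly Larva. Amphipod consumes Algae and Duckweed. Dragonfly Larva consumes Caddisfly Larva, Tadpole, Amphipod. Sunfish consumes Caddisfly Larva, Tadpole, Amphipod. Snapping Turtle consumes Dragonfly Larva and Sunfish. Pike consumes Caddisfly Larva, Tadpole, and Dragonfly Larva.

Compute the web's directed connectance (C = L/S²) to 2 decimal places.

The web has S = 10 species and L = 18 feeding links.
C = L / S² = 18 / 100 = 0.1800 ≈ 0.18.

C = 0.18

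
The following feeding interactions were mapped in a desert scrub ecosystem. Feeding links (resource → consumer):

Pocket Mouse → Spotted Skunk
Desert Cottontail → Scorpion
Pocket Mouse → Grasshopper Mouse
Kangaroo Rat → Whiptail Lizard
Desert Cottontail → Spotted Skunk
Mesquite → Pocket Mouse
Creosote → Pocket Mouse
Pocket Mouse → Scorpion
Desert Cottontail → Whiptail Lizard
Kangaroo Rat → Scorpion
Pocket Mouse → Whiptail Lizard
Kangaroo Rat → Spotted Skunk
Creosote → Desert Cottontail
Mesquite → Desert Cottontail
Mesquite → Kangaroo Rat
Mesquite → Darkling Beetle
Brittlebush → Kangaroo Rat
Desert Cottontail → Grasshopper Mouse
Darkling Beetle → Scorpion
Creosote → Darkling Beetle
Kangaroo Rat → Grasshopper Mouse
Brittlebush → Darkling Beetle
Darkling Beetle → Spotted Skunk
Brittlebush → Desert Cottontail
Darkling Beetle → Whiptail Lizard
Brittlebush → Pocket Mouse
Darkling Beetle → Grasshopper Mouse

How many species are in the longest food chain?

3 species

One longest chain: Creosote → Desert Cottontail → Spotted Skunk.
It has 3 species and 2 links.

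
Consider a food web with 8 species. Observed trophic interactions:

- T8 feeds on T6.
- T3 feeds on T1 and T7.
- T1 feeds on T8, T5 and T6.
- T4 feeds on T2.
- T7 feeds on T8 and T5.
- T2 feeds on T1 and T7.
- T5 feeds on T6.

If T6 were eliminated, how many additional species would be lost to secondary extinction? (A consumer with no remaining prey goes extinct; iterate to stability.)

7

Remove T6.
Round 1: T5 (all prey gone), T8 (all prey gone) → extinct.
Round 2: T7 (all prey gone), T1 (all prey gone) → extinct.
Round 3: T3 (all prey gone), T2 (all prey gone) → extinct.
Round 4: T4 (all prey gone) → extinct.
No further losses. Total secondary extinctions: 7.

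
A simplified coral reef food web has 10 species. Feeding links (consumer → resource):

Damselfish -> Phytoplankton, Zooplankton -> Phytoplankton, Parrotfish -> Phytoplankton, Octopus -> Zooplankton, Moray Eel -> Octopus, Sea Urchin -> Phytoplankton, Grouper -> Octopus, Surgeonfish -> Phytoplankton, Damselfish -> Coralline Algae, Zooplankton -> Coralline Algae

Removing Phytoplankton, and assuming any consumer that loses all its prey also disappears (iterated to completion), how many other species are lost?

3

Remove Phytoplankton.
Round 1: Parrotfish (all prey gone), Sea Urchin (all prey gone), Surgeonfish (all prey gone) → extinct.
No further losses. Total secondary extinctions: 3.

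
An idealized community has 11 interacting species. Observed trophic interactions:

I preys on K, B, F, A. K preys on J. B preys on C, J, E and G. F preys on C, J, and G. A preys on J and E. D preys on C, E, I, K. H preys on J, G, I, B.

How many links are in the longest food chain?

One longest chain: J → K → I → H.
It has 4 species and 3 links.

3 links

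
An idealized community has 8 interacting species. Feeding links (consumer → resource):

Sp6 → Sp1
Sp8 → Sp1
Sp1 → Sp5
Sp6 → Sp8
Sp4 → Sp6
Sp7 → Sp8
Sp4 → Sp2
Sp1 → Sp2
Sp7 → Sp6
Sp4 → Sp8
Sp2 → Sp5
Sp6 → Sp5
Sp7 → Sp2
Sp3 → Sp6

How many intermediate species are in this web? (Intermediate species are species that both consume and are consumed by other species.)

4

Intermediate species (has both prey and predators): Sp2, Sp1, Sp8, Sp6.
Count: 4.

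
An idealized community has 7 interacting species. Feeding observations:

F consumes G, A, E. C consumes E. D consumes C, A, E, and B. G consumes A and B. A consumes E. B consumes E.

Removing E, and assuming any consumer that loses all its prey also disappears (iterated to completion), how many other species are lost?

Remove E.
Round 1: A (all prey gone), B (all prey gone), C (all prey gone) → extinct.
Round 2: G (all prey gone), D (all prey gone) → extinct.
Round 3: F (all prey gone) → extinct.
No further losses. Total secondary extinctions: 6.

6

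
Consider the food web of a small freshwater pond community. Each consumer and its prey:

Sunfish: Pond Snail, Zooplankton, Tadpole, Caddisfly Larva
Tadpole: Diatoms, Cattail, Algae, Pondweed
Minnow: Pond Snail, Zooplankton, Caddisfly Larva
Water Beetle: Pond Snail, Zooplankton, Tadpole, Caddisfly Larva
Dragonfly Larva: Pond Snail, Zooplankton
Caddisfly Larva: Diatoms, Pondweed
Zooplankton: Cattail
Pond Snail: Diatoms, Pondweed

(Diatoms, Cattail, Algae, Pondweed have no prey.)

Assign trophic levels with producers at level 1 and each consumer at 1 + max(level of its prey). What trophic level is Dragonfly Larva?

Diatoms is a producer → level 1.
Pond Snail eats Diatoms (level 1); other prey at levels: Pondweed 1 → level 2.
Dragonfly Larva eats Pond Snail (level 2); other prey at levels: Zooplankton 2 → level 3.

Trophic level 3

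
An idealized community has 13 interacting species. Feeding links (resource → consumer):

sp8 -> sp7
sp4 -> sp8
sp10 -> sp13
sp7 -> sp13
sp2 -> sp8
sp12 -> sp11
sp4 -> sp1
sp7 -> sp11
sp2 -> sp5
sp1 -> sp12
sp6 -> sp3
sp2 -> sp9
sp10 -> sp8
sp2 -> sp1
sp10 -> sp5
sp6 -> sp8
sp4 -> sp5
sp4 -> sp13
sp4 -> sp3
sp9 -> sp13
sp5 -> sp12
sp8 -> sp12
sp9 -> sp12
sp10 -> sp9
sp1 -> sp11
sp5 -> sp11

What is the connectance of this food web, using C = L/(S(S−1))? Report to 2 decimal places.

The web has S = 13 species and L = 26 feeding links.
C = L / (S(S−1)) = 26 / 156 = 0.1667 ≈ 0.17.

C = 0.17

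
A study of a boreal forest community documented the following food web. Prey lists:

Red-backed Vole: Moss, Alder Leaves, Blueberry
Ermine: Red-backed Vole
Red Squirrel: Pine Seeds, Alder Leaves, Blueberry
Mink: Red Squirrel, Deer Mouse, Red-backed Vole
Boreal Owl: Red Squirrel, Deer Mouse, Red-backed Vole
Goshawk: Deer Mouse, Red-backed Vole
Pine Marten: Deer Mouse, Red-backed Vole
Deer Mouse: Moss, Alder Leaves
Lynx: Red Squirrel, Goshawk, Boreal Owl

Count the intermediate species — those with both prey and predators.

Intermediate species (has both prey and predators): Red Squirrel, Deer Mouse, Red-backed Vole, Goshawk, Boreal Owl.
Count: 5.

5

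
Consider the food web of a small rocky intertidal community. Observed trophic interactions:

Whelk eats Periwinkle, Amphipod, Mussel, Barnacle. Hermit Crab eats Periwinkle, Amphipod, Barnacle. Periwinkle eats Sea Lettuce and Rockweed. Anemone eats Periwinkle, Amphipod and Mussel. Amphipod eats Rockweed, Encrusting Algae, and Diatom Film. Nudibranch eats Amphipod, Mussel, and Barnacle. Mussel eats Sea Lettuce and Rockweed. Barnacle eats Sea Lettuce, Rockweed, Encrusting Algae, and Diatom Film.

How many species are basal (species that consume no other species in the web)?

Basal species (no prey listed): Rockweed, Sea Lettuce, Encrusting Algae, Diatom Film.
Count: 4.

4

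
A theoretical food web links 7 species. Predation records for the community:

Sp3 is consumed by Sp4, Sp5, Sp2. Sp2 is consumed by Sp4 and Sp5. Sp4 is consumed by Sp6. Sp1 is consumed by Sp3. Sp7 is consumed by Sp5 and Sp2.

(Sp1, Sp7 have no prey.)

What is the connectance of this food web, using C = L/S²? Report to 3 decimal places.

The web has S = 7 species and L = 9 feeding links.
C = L / S² = 9 / 49 = 0.1837 ≈ 0.184.

C = 0.184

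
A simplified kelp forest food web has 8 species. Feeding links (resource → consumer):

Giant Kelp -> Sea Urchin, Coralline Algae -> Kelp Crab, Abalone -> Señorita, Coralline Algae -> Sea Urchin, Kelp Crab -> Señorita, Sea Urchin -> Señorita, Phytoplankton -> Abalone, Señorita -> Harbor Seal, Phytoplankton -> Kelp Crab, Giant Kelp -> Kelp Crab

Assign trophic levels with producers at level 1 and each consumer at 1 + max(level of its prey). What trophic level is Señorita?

Phytoplankton is a producer → level 1.
Abalone eats Phytoplankton → level 2.
Señorita eats Abalone (level 2); other prey at levels: Kelp Crab 2, Sea Urchin 2 → level 3.

Trophic level 3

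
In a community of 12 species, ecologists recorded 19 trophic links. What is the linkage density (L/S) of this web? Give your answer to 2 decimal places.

There are L = 19 links among S = 12 species.
L/S = 19/12 = 1.5833 ≈ 1.58.

L/S = 1.58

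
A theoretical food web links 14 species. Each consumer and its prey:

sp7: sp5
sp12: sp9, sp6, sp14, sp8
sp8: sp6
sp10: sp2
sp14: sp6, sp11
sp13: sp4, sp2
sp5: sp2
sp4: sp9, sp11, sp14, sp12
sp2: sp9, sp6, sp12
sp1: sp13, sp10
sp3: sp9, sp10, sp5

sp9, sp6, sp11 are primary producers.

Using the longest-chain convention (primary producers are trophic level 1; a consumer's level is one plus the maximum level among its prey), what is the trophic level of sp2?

sp6 is a producer → level 1.
sp14 eats sp6 (level 1); other prey at levels: sp11 1 → level 2.
sp12 eats sp14 (level 2); other prey at levels: sp9 1, sp6 1, sp8 2 → level 3.
sp2 eats sp12 (level 3); other prey at levels: sp9 1, sp6 1 → level 4.

Trophic level 4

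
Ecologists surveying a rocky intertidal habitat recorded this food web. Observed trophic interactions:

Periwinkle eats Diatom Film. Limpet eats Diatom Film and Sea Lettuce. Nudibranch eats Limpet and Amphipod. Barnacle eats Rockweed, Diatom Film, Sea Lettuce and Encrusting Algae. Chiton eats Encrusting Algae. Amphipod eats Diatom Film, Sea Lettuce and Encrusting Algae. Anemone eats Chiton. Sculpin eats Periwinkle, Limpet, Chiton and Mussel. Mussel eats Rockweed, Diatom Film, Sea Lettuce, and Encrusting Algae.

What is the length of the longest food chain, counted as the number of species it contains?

3 species

One longest chain: Encrusting Algae → Chiton → Anemone.
It has 3 species and 2 links.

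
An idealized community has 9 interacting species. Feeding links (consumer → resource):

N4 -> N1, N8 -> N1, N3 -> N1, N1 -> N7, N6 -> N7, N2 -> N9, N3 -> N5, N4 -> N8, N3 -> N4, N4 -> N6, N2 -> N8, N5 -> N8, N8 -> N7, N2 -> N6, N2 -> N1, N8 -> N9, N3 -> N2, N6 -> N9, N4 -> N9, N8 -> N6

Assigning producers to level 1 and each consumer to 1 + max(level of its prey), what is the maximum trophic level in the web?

Producers (level 1): N7, N9.
N7 → N6 → N8 → N4 → N3 gives N3 level 5.
No species has a prey at level 5, so no species reaches level 6.

5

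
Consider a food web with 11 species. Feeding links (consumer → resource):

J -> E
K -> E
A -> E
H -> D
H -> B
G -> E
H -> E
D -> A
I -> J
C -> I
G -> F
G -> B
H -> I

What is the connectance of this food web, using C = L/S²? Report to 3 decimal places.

The web has S = 11 species and L = 13 feeding links.
C = L / S² = 13 / 121 = 0.1074 ≈ 0.107.

C = 0.107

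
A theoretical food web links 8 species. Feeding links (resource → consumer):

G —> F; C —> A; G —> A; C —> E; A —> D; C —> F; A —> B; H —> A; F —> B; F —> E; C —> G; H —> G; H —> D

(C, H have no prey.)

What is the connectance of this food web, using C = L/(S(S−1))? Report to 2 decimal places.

The web has S = 8 species and L = 13 feeding links.
C = L / (S(S−1)) = 13 / 56 = 0.2321 ≈ 0.23.

C = 0.23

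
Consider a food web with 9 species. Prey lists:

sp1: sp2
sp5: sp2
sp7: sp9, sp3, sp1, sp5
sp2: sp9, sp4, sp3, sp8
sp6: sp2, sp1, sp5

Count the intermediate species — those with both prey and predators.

Intermediate species (has both prey and predators): sp2, sp1, sp5.
Count: 3.

3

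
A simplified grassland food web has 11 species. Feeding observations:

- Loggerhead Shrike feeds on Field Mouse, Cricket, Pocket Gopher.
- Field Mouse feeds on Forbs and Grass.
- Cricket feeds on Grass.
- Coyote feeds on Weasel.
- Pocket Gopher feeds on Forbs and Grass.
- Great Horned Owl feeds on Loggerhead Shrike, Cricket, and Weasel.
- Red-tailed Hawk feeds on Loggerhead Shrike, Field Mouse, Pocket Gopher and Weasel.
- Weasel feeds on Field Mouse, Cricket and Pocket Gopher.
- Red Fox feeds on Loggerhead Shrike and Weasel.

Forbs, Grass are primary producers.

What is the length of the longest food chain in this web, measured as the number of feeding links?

One longest chain: Forbs → Field Mouse → Loggerhead Shrike → Red-tailed Hawk.
It has 4 species and 3 links.

3 links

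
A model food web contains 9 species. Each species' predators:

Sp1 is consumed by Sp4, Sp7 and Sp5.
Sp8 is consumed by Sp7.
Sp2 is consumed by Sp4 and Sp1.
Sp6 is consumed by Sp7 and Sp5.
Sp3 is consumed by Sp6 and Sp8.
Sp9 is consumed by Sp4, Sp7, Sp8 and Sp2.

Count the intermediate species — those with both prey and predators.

4

Intermediate species (has both prey and predators): Sp6, Sp2, Sp8, Sp1.
Count: 4.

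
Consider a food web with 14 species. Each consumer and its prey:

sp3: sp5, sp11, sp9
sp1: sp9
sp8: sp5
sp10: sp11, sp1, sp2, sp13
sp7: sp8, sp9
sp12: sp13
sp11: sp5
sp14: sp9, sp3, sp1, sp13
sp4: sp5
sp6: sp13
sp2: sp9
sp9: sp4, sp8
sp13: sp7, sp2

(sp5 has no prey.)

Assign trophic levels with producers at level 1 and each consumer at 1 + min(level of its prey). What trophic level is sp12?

sp5 is a producer → level 1.
sp8 eats sp5 → level 2.
sp7 eats sp8 → level 3.
sp13 eats sp7 → level 4.
sp12 eats sp13 → level 5.
No prey of sp12 is below level 4, so 5 is the minimum.

Trophic level 5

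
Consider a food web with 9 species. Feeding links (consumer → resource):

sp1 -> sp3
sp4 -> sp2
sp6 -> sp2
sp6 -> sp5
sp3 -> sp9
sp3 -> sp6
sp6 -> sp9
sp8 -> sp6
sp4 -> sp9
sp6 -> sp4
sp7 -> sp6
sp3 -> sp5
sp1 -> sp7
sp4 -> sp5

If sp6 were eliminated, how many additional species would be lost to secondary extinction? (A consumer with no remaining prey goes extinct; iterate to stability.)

Remove sp6.
Round 1: sp7 (all prey gone), sp8 (all prey gone) → extinct.
No further losses. Total secondary extinctions: 2.

2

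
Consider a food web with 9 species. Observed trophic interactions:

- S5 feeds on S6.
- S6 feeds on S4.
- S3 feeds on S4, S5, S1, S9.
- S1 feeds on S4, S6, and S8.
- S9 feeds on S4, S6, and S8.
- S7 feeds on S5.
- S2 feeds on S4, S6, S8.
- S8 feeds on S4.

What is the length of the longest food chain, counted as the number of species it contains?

4 species

One longest chain: S4 → S6 → S5 → S7.
It has 4 species and 3 links.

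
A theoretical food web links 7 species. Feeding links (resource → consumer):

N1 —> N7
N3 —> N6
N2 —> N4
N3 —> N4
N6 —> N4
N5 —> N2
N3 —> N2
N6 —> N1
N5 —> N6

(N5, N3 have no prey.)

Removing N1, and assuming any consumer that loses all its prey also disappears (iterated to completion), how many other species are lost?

1

Remove N1.
Round 1: N7 (all prey gone) → extinct.
No further losses. Total secondary extinctions: 1.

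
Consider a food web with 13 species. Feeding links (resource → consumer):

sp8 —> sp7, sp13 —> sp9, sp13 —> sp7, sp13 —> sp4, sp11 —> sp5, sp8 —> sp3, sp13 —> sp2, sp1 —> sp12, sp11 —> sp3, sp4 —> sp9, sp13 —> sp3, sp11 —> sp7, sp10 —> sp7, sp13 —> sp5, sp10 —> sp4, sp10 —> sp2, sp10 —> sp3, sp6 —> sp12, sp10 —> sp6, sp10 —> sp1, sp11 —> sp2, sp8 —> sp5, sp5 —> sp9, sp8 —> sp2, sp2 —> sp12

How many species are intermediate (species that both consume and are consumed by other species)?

5

Intermediate species (has both prey and predators): sp2, sp1, sp5, sp6, sp4.
Count: 5.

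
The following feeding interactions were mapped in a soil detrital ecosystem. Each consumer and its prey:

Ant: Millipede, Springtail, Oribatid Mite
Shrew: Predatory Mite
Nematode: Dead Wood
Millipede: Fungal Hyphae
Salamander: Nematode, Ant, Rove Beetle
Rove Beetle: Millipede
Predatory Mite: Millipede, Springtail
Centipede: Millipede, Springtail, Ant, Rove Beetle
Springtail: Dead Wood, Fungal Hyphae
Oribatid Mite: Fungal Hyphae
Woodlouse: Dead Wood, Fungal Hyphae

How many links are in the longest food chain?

One longest chain: Fungal Hyphae → Millipede → Ant → Centipede.
It has 4 species and 3 links.

3 links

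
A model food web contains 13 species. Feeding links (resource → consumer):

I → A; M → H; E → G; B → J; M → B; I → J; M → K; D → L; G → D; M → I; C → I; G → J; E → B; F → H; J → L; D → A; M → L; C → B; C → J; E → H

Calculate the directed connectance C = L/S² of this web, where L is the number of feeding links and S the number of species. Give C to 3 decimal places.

The web has S = 13 species and L = 20 feeding links.
C = L / S² = 20 / 169 = 0.1183 ≈ 0.118.

C = 0.118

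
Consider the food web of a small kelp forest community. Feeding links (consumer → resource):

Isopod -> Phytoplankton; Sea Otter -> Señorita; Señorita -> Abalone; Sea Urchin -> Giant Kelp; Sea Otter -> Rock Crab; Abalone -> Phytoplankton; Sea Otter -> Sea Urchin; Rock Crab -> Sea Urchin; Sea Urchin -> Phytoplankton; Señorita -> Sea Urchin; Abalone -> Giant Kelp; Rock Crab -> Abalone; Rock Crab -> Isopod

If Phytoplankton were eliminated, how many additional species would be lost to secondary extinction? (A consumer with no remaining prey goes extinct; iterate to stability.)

Remove Phytoplankton.
Round 1: Isopod (all prey gone) → extinct.
No further losses. Total secondary extinctions: 1.

1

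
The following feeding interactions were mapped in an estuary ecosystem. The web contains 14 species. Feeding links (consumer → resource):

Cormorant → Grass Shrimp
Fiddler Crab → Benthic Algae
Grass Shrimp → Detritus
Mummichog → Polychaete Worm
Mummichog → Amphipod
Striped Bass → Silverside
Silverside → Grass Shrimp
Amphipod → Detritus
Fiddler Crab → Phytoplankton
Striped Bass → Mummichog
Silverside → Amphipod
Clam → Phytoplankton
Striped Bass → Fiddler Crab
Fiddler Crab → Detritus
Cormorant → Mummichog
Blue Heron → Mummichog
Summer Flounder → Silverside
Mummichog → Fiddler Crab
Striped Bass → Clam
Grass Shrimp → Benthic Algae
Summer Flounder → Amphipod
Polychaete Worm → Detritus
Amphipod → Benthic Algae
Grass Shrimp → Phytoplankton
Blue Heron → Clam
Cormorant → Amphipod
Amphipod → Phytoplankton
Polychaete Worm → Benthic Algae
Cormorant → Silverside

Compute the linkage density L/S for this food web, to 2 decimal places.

L/S = 2.07

There are L = 29 links among S = 14 species.
L/S = 29/14 = 2.0714 ≈ 2.07.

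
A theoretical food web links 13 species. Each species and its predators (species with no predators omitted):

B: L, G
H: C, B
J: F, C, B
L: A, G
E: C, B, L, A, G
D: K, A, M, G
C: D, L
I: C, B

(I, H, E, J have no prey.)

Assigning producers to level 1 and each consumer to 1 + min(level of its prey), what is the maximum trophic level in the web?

4

Producers (level 1): I, H, E, J.
Following each consumer down to its lowest-level prey: I → C → D → M (levels 1 through 4).
All prey of M (D 3) are at level 3 or above, so M is at level 1 + 3 = 4.
Every consumer has at least one prey at level 3 or below, so none exceeds level 4.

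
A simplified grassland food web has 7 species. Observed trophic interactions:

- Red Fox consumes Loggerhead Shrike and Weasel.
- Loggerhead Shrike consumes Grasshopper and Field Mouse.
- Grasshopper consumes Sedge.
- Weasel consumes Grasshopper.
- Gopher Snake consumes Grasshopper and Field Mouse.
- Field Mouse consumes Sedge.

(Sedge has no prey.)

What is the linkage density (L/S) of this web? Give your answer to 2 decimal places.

L/S = 1.29

There are L = 9 links among S = 7 species.
L/S = 9/7 = 1.2857 ≈ 1.29.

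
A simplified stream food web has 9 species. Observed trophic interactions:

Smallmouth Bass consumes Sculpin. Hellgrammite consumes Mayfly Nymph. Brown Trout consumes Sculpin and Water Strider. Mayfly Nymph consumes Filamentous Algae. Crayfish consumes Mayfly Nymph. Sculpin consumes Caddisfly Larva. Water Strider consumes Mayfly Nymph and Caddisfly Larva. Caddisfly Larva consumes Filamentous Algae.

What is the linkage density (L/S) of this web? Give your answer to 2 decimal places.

L/S = 1.11

There are L = 10 links among S = 9 species.
L/S = 10/9 = 1.1111 ≈ 1.11.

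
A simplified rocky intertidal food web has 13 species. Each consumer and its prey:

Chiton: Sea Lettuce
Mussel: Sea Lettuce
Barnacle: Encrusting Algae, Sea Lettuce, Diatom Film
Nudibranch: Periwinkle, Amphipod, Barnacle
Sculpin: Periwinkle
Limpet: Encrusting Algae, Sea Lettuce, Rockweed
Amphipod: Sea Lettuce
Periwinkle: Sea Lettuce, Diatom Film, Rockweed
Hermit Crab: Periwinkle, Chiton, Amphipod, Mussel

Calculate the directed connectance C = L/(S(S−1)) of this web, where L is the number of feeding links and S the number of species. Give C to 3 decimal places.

The web has S = 13 species and L = 20 feeding links.
C = L / (S(S−1)) = 20 / 156 = 0.1282 ≈ 0.128.

C = 0.128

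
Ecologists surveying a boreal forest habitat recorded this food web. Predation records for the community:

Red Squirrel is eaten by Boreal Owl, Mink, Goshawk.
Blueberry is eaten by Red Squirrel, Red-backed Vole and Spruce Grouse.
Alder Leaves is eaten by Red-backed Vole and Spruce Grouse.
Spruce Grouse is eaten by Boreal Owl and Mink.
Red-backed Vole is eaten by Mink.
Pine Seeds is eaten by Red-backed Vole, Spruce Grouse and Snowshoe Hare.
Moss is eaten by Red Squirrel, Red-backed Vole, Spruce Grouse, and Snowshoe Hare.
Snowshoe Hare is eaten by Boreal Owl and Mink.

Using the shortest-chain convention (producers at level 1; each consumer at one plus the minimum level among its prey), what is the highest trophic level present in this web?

Producers (level 1): Pine Seeds, Blueberry, Alder Leaves, Moss.
Following each consumer down to its lowest-level prey: Blueberry → Red Squirrel → Goshawk (levels 1 through 3).
All prey of Goshawk (Red Squirrel 2) are at level 2 or above, so Goshawk is at level 1 + 2 = 3.
Every consumer has at least one prey at level 2 or below, so none exceeds level 3.

3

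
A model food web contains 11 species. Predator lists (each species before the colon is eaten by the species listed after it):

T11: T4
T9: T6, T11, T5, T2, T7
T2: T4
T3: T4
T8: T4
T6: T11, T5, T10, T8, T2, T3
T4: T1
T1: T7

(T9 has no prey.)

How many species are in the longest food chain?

One longest chain: T9 → T6 → T11 → T4 → T1 → T7.
It has 6 species and 5 links.

6 species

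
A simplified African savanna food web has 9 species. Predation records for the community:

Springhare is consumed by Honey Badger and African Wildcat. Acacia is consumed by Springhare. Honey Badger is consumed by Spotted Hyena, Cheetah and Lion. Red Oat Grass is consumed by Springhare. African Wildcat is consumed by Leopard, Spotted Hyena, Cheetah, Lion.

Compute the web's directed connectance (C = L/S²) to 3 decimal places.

The web has S = 9 species and L = 11 feeding links.
C = L / S² = 11 / 81 = 0.1358 ≈ 0.136.

C = 0.136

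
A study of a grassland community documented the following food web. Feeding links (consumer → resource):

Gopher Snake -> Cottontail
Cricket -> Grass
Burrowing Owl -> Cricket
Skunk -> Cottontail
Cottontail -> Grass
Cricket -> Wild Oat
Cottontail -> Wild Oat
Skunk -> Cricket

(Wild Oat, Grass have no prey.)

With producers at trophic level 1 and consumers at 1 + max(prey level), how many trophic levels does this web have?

Producers (level 1): Wild Oat, Grass.
Wild Oat → Cottontail → Gopher Snake gives Gopher Snake level 3.
No species has a prey at level 3, so no species reaches level 4.

3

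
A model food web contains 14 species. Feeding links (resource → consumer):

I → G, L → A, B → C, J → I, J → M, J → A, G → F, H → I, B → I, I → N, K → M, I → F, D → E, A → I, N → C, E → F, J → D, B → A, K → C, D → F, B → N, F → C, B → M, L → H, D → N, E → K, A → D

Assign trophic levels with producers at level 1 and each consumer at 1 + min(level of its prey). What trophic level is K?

Trophic level 4

J is a producer → level 1.
D eats J → level 2.
E eats D → level 3.
K eats E → level 4.
No prey of K is below level 3, so 4 is the minimum.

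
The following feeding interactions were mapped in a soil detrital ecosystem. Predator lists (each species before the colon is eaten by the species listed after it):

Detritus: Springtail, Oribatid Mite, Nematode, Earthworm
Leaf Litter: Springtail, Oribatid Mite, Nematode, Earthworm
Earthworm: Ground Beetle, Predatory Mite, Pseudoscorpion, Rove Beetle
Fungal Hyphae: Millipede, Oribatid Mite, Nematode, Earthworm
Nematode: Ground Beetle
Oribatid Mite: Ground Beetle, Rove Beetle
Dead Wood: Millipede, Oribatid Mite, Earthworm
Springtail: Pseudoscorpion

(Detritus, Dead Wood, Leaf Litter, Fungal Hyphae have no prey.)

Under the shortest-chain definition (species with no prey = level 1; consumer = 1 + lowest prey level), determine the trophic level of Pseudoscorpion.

Detritus has no prey (basal) → level 1.
Earthworm eats Detritus → level 2.
Pseudoscorpion eats Earthworm → level 3.
No prey of Pseudoscorpion is below level 2, so 3 is the minimum.

Trophic level 3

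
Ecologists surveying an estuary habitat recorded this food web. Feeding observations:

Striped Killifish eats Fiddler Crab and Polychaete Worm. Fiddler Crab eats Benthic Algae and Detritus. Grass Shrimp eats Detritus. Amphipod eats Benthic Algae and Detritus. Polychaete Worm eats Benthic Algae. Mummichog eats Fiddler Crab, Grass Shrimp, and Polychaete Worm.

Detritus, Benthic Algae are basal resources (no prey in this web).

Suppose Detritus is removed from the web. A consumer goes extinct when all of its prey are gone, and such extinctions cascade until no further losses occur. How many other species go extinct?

1

Remove Detritus.
Round 1: Grass Shrimp (all prey gone) → extinct.
No further losses. Total secondary extinctions: 1.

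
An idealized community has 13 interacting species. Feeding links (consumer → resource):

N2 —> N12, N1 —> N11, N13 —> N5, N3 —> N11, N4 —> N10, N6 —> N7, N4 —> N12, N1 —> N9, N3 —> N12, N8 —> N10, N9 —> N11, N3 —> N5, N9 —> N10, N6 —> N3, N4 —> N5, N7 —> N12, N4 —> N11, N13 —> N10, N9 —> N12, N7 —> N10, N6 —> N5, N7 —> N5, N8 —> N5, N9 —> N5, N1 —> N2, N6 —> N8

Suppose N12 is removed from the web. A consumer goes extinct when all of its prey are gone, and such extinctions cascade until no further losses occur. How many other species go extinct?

Remove N12.
Round 1: N2 (all prey gone) → extinct.
No further losses. Total secondary extinctions: 1.

1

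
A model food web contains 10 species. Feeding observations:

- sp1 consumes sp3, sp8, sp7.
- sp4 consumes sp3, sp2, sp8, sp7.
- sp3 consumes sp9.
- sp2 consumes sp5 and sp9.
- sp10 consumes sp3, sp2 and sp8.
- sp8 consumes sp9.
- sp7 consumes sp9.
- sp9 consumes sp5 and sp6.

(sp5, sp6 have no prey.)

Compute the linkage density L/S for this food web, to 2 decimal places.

There are L = 17 links among S = 10 species.
L/S = 17/10 = 1.7000 ≈ 1.70.

L/S = 1.70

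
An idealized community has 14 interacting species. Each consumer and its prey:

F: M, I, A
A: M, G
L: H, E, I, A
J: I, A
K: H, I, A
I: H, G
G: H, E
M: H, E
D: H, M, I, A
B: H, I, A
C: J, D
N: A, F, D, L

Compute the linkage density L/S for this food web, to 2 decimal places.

L/S = 2.36

There are L = 33 links among S = 14 species.
L/S = 33/14 = 2.3571 ≈ 2.36.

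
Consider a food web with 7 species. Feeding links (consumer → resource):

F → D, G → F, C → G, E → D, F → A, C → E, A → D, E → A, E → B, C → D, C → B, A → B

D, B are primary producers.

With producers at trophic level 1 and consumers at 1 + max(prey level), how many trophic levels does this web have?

5

Producers (level 1): D, B.
D → A → F → G → C gives C level 5.
No species has a prey at level 5, so no species reaches level 6.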